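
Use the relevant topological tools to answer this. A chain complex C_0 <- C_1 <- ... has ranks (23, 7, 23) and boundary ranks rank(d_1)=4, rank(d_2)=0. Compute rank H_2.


rank H_k = rank(ker d_k) - rank(im d_{k+1}).
rank(ker d_2) = rank(C_2) - rank(d_2) = 23 - 0 = 23.
rank(im d_{2+1}) = 0.
rank H_2 = 23 - 0 = 23

23


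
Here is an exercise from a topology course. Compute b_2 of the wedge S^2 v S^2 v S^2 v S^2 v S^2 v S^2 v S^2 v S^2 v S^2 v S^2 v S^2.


For a wedge of spheres, H_k (k>0) is free on one generator per sphere of dimension k.
Spheres of dimension 2: count = 11.
b_2 = 11

11


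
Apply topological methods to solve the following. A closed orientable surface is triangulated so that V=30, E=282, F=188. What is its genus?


chi = V - E + F = 30 - 282 + 188 = -64
For orientable closed surface: chi = 2 - 2g, so g = (2 - chi)/2.
g = (2 - (-64)) / 2 = 66 / 2 = 33

33


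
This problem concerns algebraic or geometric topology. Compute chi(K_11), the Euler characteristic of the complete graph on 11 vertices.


K_11: V = 11, E = C(11,2) = 55.
chi = V - E = 11 - 55 = -44

-44


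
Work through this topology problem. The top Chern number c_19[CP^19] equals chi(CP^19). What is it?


For any closed oriented manifold, <e(TM),[M]> = chi(M).
chi(CP^19) = 19+1 = 20

20


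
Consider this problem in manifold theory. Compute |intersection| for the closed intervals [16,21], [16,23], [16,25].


Intersection = [max(a_i), min(b_i)] = [16, 21].
Length = 21 - 16 = 5

5


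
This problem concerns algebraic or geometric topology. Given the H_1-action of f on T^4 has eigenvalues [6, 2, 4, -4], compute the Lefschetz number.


For a torus self-map: L(f) = det(I - A) where A acts on H_1.
L(f) = (1-6) * (1-2) * (1-4) * (1--4) = -5 * -1 * -3 * 5 = -75

-75


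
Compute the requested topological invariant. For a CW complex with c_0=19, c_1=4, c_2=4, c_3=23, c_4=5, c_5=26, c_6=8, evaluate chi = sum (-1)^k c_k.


chi = sum_k (-1)^k c_k.
= (-1)^0*19 + (-1)^1*4 + (-1)^2*4 + (-1)^3*23 + (-1)^4*5 + (-1)^5*26 + (-1)^6*8
= (19) + (-4) + (4) + (-23) + (5) + (-26) + (8)
= -17

-17


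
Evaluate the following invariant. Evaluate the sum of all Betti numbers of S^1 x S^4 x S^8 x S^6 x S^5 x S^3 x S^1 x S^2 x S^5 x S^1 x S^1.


Total Betti number is multiplicative under products.
Each S^d (d>=1) has total Betti number 2.
There are 11 sphere factors.
Total = 2^11 = 2048

2048


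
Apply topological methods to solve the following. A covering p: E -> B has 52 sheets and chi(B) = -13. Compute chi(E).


For a finite covering: chi(E) = (number of sheets) * chi(B).
chi(E) = 52 * (-13) = -676

-676


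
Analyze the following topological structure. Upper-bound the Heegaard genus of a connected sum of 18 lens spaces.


Heegaard genus satisfies g(A#B) <= g(A) + g(B).
Each lens space has g = 1.
Upper bound: 18 * 1 = 18

18


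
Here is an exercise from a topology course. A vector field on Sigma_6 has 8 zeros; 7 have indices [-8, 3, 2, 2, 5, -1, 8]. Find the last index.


Poincare-Hopf: sum of indices = chi(M).
chi(Sigma_6) = 2 - 2*6 = -10.
Sum of known indices = 11.
x = chi - (sum known) = -10 - (11) = -21

-21


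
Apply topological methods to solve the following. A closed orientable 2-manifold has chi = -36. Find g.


chi = 2 - 2g for closed orientable surfaces.
-36 = 2 - 2g
2g = 2 - (-36) = 38
g = 19

19


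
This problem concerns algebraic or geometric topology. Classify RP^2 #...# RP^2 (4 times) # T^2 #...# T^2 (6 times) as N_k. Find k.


Since a >= 1, the sum is non-orientable; each T^2 can be replaced by RP^2 # RP^2 (since T^2#RP^2 = 3RP^2).
Total crosscaps k = 4 + 2*6 = 16.
Check via chi: chi = 4*1 + 6*0 - (4+6-1)*2 = -14 = 2 - k = -14. Consistent.

16


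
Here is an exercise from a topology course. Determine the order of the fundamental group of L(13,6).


pi_1(L(p,q)) = Z/pZ for any q coprime to p.
|pi_1(L(13,6))| = 13

13


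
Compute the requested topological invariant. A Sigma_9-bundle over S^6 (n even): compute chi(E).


chi(S^6) = 2 (n even), chi(Sigma_9) = 2 - 2*9 = -16.
chi(E) = 2 * (-16) = -32

-32


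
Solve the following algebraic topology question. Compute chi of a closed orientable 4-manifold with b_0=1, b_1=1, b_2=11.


By Poincare duality b_k = b_{4-k}, so full Betti numbers: b_0=1, b_1=1, b_2=11, b_3=1, b_4=1.
chi = sum (-1)^k b_k = 11

11


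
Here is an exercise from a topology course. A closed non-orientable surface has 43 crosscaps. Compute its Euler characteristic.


For a non-orientable closed surface with k crosscaps: chi = 2 - k.
Here k = 43.
chi = 2 - 43 = -41

-41


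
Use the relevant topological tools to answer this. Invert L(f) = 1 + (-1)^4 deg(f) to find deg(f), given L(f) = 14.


L(f) = 1 + (-1)^4 deg(f) on S^4.
14 = 1 + (-1)^4 * deg(f)
(-1)^4 * deg(f) = 13
deg(f) = 13

13


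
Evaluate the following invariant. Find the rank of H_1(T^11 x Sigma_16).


pi_1(A x B) = pi_1(A) x pi_1(B); rank of abelianization = b_1.
b_1(T^11) = 11, b_1(Sigma_16) = 2*16 = 32.
b_1(product) = 11 + 32 = 43

43


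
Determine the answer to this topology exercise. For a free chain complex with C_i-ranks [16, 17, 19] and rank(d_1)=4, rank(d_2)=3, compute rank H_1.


rank H_k = rank(ker d_k) - rank(im d_{k+1}).
rank(ker d_1) = rank(C_1) - rank(d_1) = 17 - 4 = 13.
rank(im d_{1+1}) = 3.
rank H_1 = 13 - 3 = 10

10


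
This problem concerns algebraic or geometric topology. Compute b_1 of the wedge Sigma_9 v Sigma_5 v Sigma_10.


For a wedge X v Y: reduced H_k(X v Y) = H_k(X) + H_k(Y).
Each Sigma_g contributes b_1 = 2g.
b_1 = 18 + 10 + 20 = 48

48


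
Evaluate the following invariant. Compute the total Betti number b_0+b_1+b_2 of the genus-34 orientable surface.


For Sigma_34: b_0 = 1, b_1 = 2g = 68, b_2 = 1.
Total = 1 + 68 + 1 = 70

70


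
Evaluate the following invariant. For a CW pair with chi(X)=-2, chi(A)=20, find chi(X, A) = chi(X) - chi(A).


Relative Euler characteristic: chi(X, A) = chi(X) - chi(A).
= -2 - (20) = -22

-22


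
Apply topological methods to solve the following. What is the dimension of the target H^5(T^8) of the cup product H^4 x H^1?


Cup product: H^p x H^q -> H^{p+q}; here p+q = 4+1 = 5.
rank H^k(T^n) = C(n,k).
C(8,5) = 56

56


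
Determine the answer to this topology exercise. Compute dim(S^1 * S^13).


Join of spheres: S^m * S^n = S^{m+n+1}.
dim = 1 + 13 + 1 = 15

15


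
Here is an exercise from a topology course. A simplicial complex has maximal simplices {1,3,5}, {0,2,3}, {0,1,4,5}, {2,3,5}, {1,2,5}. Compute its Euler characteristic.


Enumerate all faces; f-vector: f_0=6, f_1=13, f_2=8, f_3=1.
chi = sum (-1)^k f_k = 0

0


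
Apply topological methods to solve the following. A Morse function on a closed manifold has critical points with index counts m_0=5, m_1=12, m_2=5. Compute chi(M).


Morse theory: chi(M) = sum_k (-1)^k m_k where m_k = #(index-k critical points).
= (5) + (-12) + (5) = -2

-2


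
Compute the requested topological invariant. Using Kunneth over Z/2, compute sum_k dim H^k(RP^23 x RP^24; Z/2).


dim H^*(RP^n; Z/2) = n+1 (one Z/2 in each degree 0..n).
Total Betti number is multiplicative.
Total = (23+1) * (24+1) = 24 * 25 = 600

600


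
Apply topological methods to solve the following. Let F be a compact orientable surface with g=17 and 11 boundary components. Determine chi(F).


For a compact orientable surface with genus g and b boundary components: chi = 2 - 2g - b.
chi = 2 - 2*17 - 11 = 2 - 34 - 11 = -43

-43


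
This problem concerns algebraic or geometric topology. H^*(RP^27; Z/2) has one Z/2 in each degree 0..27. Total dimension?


H^k(RP^27; Z/2) = Z/2 for each 0 <= k <= 27.
Total dimension = 27 + 1 = 28

28


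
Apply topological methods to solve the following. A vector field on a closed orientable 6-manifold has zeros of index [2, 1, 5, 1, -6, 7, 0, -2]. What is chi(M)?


Poincare-Hopf: chi(M) = sum of indices of zeros.
chi = (2) + (1) + (5) + (1) + (-6) + (7) + (0) + (-2) = 8

8


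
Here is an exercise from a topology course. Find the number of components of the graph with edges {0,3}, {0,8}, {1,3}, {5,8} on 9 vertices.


Run DFS/union-find over 9 vertices.
V = 9, E = 4.
Number of components = 5

5


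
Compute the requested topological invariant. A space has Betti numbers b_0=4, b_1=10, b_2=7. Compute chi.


chi = sum_k (-1)^k b_k.
= (4) + (-10) + (7)
= 1

1


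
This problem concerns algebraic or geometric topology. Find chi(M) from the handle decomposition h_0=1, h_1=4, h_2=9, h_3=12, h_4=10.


Handles of index k contribute (-1)^k to chi (same as CW cells).
chi = (1) + (-4) + (9) + (-12) + (10) = 4

4


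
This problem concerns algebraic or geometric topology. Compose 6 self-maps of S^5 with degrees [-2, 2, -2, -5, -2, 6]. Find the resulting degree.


Degree is multiplicative: deg(composition) = product of degrees.
= (-2) * (2) * (-2) * (-5) * (-2) * (6) = 480

480


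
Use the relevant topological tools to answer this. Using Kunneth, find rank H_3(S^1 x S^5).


Each S^d has Poincare polynomial 1 + t^d.
The product S^1 x S^5 has Poincare polynomial prod(1+t^d_i).
Expanding: b_0=1, b_1=1, b_5=1, b_6=1.
b_3 = 0

0


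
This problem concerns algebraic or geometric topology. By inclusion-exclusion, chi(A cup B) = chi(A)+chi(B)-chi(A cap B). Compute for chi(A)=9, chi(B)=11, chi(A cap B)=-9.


chi(A cup B) = chi(A) + chi(B) - chi(A cap B)
= 9 + (11) - (-9)
= 29

29


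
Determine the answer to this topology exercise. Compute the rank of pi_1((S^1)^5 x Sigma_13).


pi_1(A x B) = pi_1(A) x pi_1(B); rank of abelianization = b_1.
b_1(T^5) = 5, b_1(Sigma_13) = 2*13 = 26.
b_1(product) = 5 + 26 = 31

31


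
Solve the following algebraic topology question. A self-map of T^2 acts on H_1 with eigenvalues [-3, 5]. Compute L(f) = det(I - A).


For a torus self-map: L(f) = det(I - A) where A acts on H_1.
L(f) = (1--3) * (1-5) = 4 * -4 = -16

-16


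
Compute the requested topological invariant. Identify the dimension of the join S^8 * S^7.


Join of spheres: S^m * S^n = S^{m+n+1}.
dim = 8 + 7 + 1 = 16

16


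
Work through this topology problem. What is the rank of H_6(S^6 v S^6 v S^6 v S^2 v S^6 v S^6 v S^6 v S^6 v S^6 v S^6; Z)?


For a wedge of spheres, H_k (k>0) is free on one generator per sphere of dimension k.
Spheres of dimension 6: count = 9.
b_6 = 9

9


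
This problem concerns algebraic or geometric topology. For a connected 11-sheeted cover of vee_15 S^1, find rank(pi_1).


Nielsen-Schreier: an index-n subgroup of F_r is free of rank 1 + n(r-1).
Equivalently: chi(cover) = n*chi(base); chi(vee_r S^1) = 1 - 15 = -14.
chi(E) = 11*(-14) = -154; rank = 1 - chi(E) = 1 - (-154) = 155.
rank = 1 + 11*(15-1) = 1 + 154 = 155

155


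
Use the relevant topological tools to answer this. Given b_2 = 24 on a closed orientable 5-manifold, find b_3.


Poincare duality for closed orientable n-manifolds: b_k = b_{n-k}.
Here n = 5, so b_3 = b_2 = 24

24


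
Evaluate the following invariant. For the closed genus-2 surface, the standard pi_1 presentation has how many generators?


Standard presentation: pi_1(Sigma_g) = <a_1,b_1,...,a_g,b_g | [a_1,b_1]...[a_g,b_g] = 1>.
Number of generators = 2g = 2*2 = 4

4


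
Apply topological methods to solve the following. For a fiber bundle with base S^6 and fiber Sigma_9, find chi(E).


chi(S^6) = 2 (n even), chi(Sigma_9) = 2 - 2*9 = -16.
chi(E) = 2 * (-16) = -32

-32


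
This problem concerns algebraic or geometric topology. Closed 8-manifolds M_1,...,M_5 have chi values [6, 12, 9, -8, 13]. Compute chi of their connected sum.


For n-manifolds: chi(A#B) = chi(A) + chi(B) - chi(S^8).
chi(S^8) = 1 + (-1)^8 = 2.
chi(#) = (sum chi_i) - (5-1)*chi(S^8) = 32 - 4*2 = 24

24


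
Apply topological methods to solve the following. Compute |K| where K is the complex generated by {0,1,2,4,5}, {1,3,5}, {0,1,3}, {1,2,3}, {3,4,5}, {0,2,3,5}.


Each maximal simplex on m vertices has 2^m - 1 nonempty faces.
Take the union (dedupe shared faces).
Total distinct faces = 45

45


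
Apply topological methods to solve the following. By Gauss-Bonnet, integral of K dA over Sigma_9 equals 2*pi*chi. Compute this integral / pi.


Gauss-Bonnet: integral K dA = 2*pi*chi(M).
chi(Sigma_9) = 2 - 2*9 = -16.
(integral K dA)/pi = 2*chi = 2*(-16) = -32

-32


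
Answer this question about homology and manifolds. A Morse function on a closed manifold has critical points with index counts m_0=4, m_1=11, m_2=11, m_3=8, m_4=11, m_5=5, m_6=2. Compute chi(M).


Morse theory: chi(M) = sum_k (-1)^k m_k where m_k = #(index-k critical points).
= (4) + (-11) + (11) + (-8) + (11) + (-5) + (2) = 4

4


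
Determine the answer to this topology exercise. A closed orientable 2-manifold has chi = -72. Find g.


chi = 2 - 2g for closed orientable surfaces.
-72 = 2 - 2g
2g = 2 - (-72) = 74
g = 37

37


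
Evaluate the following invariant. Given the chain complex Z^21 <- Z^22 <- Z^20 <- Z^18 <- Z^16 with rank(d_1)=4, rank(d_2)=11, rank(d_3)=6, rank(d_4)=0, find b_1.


rank H_k = rank(ker d_k) - rank(im d_{k+1}).
rank(ker d_1) = rank(C_1) - rank(d_1) = 22 - 4 = 18.
rank(im d_{1+1}) = 11.
rank H_1 = 18 - 11 = 7

7


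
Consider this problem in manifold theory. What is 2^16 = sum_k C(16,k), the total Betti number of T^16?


b_k(T^16) = C(16,k), so the sum over k is sum_k C(16,k) = 2^16.
Total = 2^16 = 65536

65536


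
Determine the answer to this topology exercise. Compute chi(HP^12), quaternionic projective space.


HP^12 has one cell in each dimension 0, 4, ..., 4*12 (12+1 cells, all even-dim).
chi = 12 + 1 = 13

13


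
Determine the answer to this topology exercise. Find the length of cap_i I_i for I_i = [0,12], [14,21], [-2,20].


Intersection = [max(a_i), min(b_i)] = [14, 12].
Since 14 > 12, the intersection is empty.
Length = 0

0


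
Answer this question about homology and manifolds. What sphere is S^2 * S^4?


Join of spheres: S^m * S^n = S^{m+n+1}.
dim = 2 + 4 + 1 = 7

7


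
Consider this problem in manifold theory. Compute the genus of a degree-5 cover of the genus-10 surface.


For an n-sheeted cover: chi(E) = n * chi(B).
chi(Sigma_10) = 2 - 2*10 = -18.
chi(E) = 5 * (-18) = -90.
genus(E) = (2 - chi(E))/2 = (2 - (-90))/2 = 92/2 = 46

46


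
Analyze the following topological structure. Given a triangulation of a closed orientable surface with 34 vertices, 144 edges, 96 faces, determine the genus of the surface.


chi = V - E + F = 34 - 144 + 96 = -14
For orientable closed surface: chi = 2 - 2g, so g = (2 - chi)/2.
g = (2 - (-14)) / 2 = 16 / 2 = 8

8


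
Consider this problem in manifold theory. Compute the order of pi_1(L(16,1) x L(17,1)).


pi_1(X x Y) = pi_1(X) x pi_1(Y).
pi_1(L(16,1)) = Z/16, pi_1(L(17,1)) = Z/17.
|Z/16 x Z/17| = 16 * 17 = 272

272


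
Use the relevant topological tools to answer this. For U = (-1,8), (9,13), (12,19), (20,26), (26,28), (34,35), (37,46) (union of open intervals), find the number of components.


Sort and merge overlapping open intervals.
Merged: (-1,8), (9,19), (20,26), (26,28), (34,35), (37,46).
Number of components = 6

6


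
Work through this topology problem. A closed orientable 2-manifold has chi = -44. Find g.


chi = 2 - 2g for closed orientable surfaces.
-44 = 2 - 2g
2g = 2 - (-44) = 46
g = 23

23


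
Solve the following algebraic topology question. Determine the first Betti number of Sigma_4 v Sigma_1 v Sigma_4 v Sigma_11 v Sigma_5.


For a wedge X v Y: reduced H_k(X v Y) = H_k(X) + H_k(Y).
Each Sigma_g contributes b_1 = 2g.
b_1 = 8 + 2 + 8 + 22 + 10 = 50

50


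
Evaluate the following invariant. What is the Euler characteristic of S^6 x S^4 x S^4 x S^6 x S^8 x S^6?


chi is multiplicative: chi(X x Y) = chi(X) chi(Y).
Each even-dim sphere has chi = 2. There are 6 factors.
chi = 2^6 = 64

64


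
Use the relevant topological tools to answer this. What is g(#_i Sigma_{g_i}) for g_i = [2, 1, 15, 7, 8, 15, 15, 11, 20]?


Genus is additive under connected sum of orientable surfaces.
g = 2 + 1 + 15 + 7 + 8 + 15 + 15 + 11 + 20 = 94

94


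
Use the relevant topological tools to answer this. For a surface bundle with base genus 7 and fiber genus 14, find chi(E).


For a fiber bundle F -> E -> B (with CW structure): chi(E) = chi(B) * chi(F).
chi(Sigma_7) = -12, chi(Sigma_14) = -26.
chi(E) = (-12) * (-26) = 312

312


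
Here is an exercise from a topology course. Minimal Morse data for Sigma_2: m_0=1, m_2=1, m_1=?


A perfect Morse function has m_k = b_k.
For Sigma_2: b_0=1, b_1=2g=4, b_2=1.
Saddles m_1 = 2g = 4

4


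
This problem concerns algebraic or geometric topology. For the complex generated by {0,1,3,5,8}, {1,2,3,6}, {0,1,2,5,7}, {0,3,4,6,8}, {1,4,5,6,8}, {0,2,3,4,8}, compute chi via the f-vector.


Enumerate all faces; f-vector: f_0=9, f_1=32, f_2=46, f_3=25, f_4=5.
chi = sum (-1)^k f_k = 3

3


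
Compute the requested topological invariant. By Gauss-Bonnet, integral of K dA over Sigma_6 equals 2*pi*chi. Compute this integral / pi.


Gauss-Bonnet: integral K dA = 2*pi*chi(M).
chi(Sigma_6) = 2 - 2*6 = -10.
(integral K dA)/pi = 2*chi = 2*(-10) = -20

-20


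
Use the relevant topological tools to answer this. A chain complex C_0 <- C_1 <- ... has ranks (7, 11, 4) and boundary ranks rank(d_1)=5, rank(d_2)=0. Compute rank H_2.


rank H_k = rank(ker d_k) - rank(im d_{k+1}).
rank(ker d_2) = rank(C_2) - rank(d_2) = 4 - 0 = 4.
rank(im d_{2+1}) = 0.
rank H_2 = 4 - 0 = 4

4


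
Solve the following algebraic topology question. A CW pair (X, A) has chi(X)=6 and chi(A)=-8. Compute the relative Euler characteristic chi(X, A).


Relative Euler characteristic: chi(X, A) = chi(X) - chi(A).
= 6 - (-8) = 14

14


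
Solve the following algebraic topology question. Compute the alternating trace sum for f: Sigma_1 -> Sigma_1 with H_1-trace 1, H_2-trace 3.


L(f) = tr(f_0*) - tr(f_1*) + tr(f_2*).
= 1 - (1) + (3)
= 3

3


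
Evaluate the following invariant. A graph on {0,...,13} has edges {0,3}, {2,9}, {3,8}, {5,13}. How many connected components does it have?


Run DFS/union-find over 14 vertices.
V = 14, E = 4.
Number of components = 10

10


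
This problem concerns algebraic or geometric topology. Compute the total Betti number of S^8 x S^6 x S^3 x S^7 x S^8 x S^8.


Total Betti number is multiplicative under products.
Each S^d (d>=1) has total Betti number 2.
There are 6 sphere factors.
Total = 2^6 = 64

64


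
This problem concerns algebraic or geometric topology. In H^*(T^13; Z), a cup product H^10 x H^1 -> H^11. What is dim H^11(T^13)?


Cup product: H^p x H^q -> H^{p+q}; here p+q = 10+1 = 11.
rank H^k(T^n) = C(n,k).
C(13,11) = 78

78


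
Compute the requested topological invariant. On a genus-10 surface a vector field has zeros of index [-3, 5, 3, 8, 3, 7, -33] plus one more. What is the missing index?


Poincare-Hopf: sum of indices = chi(M).
chi(Sigma_10) = 2 - 2*10 = -18.
Sum of known indices = -10.
x = chi - (sum known) = -18 - (-10) = -8

-8


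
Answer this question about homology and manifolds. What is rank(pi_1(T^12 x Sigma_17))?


pi_1(A x B) = pi_1(A) x pi_1(B); rank of abelianization = b_1.
b_1(T^12) = 12, b_1(Sigma_17) = 2*17 = 34.
b_1(product) = 12 + 34 = 46

46


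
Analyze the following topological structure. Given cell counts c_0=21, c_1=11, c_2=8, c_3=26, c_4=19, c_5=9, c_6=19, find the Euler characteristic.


chi = sum_k (-1)^k c_k.
= (-1)^0*21 + (-1)^1*11 + (-1)^2*8 + (-1)^3*26 + (-1)^4*19 + (-1)^5*9 + (-1)^6*19
= (21) + (-11) + (8) + (-26) + (19) + (-9) + (19)
= 21

21


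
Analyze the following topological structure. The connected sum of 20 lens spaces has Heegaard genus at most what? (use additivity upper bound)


Heegaard genus satisfies g(A#B) <= g(A) + g(B).
Each lens space has g = 1.
Upper bound: 20 * 1 = 20

20


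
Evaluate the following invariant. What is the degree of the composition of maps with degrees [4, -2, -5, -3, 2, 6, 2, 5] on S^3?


Degree is multiplicative: deg(composition) = product of degrees.
= (4) * (-2) * (-5) * (-3) * (2) * (6) * (2) * (5) = -14400

-14400


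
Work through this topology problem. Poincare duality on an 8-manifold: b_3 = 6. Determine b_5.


Poincare duality for closed orientable n-manifolds: b_k = b_{n-k}.
Here n = 8, so b_5 = b_3 = 6

6


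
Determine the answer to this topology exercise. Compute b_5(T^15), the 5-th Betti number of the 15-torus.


By the Kunneth formula, b_k(T^n) = C(n,k).
b_5(T^15) = C(15,5).
C(15,5) = 15!/(5!*10!) = 3003

3003


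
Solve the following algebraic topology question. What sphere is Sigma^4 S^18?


Each suspension raises dimension by 1: Sigma S^n = S^{n+1}.
Sigma^4 S^18 = S^{18+4} = S^22

22


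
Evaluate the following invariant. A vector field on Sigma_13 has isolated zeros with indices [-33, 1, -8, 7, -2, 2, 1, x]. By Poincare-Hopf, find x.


Poincare-Hopf: sum of indices = chi(M).
chi(Sigma_13) = 2 - 2*13 = -24.
Sum of known indices = -32.
x = chi - (sum known) = -24 - (-32) = 8

8


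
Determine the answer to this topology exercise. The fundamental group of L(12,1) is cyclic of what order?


pi_1(L(p,q)) = Z/pZ for any q coprime to p.
|pi_1(L(12,1))| = 12

12


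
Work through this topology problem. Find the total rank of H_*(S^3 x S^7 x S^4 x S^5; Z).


Total Betti number is multiplicative under products.
Each S^d (d>=1) has total Betti number 2.
There are 4 sphere factors.
Total = 2^4 = 16

16


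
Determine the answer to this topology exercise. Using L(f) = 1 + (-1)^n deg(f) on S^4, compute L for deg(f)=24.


On S^4: L(f) = tr(f_0*) + (-1)^4 tr(f_4*) = 1 + (-1)^4 * deg(f).
L(f) = 1 + (-1)^4 * 24 = 1 + 24 = 25

25


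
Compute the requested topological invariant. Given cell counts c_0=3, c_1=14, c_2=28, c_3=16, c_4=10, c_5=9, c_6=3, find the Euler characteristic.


chi = sum_k (-1)^k c_k.
= (-1)^0*3 + (-1)^1*14 + (-1)^2*28 + (-1)^3*16 + (-1)^4*10 + (-1)^5*9 + (-1)^6*3
= (3) + (-14) + (28) + (-16) + (10) + (-9) + (3)
= 5

5


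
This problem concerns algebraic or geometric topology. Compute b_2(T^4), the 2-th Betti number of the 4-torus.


By the Kunneth formula, b_k(T^n) = C(n,k).
b_2(T^4) = C(4,2).
C(4,2) = 4!/(2!*2!) = 6

6


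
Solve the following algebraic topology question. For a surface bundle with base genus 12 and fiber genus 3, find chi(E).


For a fiber bundle F -> E -> B (with CW structure): chi(E) = chi(B) * chi(F).
chi(Sigma_12) = -22, chi(Sigma_3) = -4.
chi(E) = (-22) * (-4) = 88

88


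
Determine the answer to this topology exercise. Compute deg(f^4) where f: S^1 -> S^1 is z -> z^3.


deg(f) = 3. Degree is multiplicative: deg(f^4) = (deg f)^4.
deg(f^4) = (3)^4 = 81

81


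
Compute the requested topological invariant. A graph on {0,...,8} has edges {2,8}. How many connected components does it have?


Run DFS/union-find over 9 vertices.
V = 9, E = 1.
Number of components = 8

8


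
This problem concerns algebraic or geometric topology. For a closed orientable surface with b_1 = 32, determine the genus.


For a closed orientable surface: b_1 = 2g.
32 = 2g
g = 32 / 2 = 16

16


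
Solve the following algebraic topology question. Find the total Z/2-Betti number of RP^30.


H^k(RP^30; Z/2) = Z/2 for each 0 <= k <= 30.
Total dimension = 30 + 1 = 31

31


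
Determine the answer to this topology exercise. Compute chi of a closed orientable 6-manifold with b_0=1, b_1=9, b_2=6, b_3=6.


By Poincare duality b_k = b_{6-k}, so full Betti numbers: b_0=1, b_1=9, b_2=6, b_3=6, b_4=6, b_5=9, b_6=1.
chi = sum (-1)^k b_k = -10

-10


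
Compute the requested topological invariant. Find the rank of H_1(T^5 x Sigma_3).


pi_1(A x B) = pi_1(A) x pi_1(B); rank of abelianization = b_1.
b_1(T^5) = 5, b_1(Sigma_3) = 2*3 = 6.
b_1(product) = 5 + 6 = 11

11


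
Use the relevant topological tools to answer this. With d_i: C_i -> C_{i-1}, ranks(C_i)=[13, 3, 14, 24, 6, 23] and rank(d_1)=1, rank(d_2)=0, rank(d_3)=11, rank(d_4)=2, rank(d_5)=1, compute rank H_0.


rank H_k = rank(ker d_k) - rank(im d_{k+1}).
rank(ker d_0) = rank(C_0) - rank(d_0) = 13 - 0 = 13.
rank(im d_{0+1}) = 1.
rank H_0 = 13 - 1 = 12

12


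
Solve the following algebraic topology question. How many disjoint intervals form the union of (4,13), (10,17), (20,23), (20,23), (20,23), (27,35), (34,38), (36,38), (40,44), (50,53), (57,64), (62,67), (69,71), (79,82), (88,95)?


Sort and merge overlapping open intervals.
Merged: (4,17), (20,23), (27,38), (40,44), (50,53), (57,67), (69,71), (79,82), (88,95).
Number of components = 9

9


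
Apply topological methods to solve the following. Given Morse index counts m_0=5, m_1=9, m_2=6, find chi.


Morse theory: chi(M) = sum_k (-1)^k m_k where m_k = #(index-k critical points).
= (5) + (-9) + (6) = 2

2


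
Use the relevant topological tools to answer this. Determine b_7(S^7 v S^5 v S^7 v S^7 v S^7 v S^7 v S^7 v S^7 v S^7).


For a wedge of spheres, H_k (k>0) is free on one generator per sphere of dimension k.
Spheres of dimension 7: count = 8.
b_7 = 8

8


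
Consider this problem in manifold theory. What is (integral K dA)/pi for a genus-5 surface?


Gauss-Bonnet: integral K dA = 2*pi*chi(M).
chi(Sigma_5) = 2 - 2*5 = -8.
(integral K dA)/pi = 2*chi = 2*(-8) = -16

-16


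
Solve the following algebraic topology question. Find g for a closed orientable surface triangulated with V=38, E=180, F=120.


chi = V - E + F = 38 - 180 + 120 = -22
For orientable closed surface: chi = 2 - 2g, so g = (2 - chi)/2.
g = (2 - (-22)) / 2 = 24 / 2 = 12

12


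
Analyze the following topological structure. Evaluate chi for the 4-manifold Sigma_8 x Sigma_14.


chi(Sigma_8) = 2 - 2*8 = -14
chi(Sigma_14) = 2 - 2*14 = -26
chi(product) = (-14) * (-26) = 364

364


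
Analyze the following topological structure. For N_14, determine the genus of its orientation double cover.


chi(N_14) = 2 - 14 = -12.
Double cover: chi(Sigma_g) = 2 * chi(N_14) = 2*(-12) = -24.
2 - 2g = -24, so g = (2 - (-24))/2 = 26/2 = 13

13


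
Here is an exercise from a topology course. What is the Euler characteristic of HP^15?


HP^15 has one cell in each dimension 0, 4, ..., 4*15 (15+1 cells, all even-dim).
chi = 15 + 1 = 16

16


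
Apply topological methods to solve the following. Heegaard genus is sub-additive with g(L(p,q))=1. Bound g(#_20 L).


Heegaard genus satisfies g(A#B) <= g(A) + g(B).
Each lens space has g = 1.
Upper bound: 20 * 1 = 20

20


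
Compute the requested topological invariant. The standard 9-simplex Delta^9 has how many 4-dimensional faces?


Delta^9 has 9+1 vertices. A 4-face is a choice of 4+1 vertices.
f_4 = C(9+1, 4+1) = C(10,5) = 252

252


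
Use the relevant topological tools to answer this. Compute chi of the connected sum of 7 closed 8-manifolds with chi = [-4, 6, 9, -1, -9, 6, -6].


For n-manifolds: chi(A#B) = chi(A) + chi(B) - chi(S^8).
chi(S^8) = 1 + (-1)^8 = 2.
chi(#) = (sum chi_i) - (7-1)*chi(S^8) = 1 - 6*2 = -11

-11


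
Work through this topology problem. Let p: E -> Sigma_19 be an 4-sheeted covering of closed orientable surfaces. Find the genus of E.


For an n-sheeted cover: chi(E) = n * chi(B).
chi(Sigma_19) = 2 - 2*19 = -36.
chi(E) = 4 * (-36) = -144.
genus(E) = (2 - chi(E))/2 = (2 - (-144))/2 = 146/2 = 73

73


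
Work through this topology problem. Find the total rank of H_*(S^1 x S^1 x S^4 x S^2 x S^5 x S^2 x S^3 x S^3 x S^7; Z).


Total Betti number is multiplicative under products.
Each S^d (d>=1) has total Betti number 2.
There are 9 sphere factors.
Total = 2^9 = 512

512


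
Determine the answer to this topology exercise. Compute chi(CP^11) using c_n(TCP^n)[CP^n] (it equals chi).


For any closed oriented manifold, <e(TM),[M]> = chi(M).
chi(CP^11) = 11+1 = 12

12


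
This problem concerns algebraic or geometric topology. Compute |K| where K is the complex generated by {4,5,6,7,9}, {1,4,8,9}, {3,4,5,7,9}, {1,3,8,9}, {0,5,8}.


Each maximal simplex on m vertices has 2^m - 1 nonempty faces.
Take the union (dedupe shared faces).
Total distinct faces = 70

70


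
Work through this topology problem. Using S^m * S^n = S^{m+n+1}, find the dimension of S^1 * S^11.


Join of spheres: S^m * S^n = S^{m+n+1}.
dim = 1 + 11 + 1 = 13

13


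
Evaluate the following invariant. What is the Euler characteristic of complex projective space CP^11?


CP^11 has one cell in each even dimension 0, 2, ..., 2*11 (11+1 cells total).
All cells are even-dimensional, so chi = number of cells.
chi = 11 + 1 = 12

12


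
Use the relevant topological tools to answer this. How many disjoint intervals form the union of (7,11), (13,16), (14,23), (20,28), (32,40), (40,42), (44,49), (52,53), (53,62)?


Sort and merge overlapping open intervals.
Merged: (7,11), (13,28), (32,40), (40,42), (44,49), (52,53), (53,62).
Number of components = 7

7


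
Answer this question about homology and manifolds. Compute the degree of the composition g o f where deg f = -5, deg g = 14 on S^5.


Degree is multiplicative under composition: deg(g o f) = deg(g) * deg(f).
= 14 * -5 = -70

-70


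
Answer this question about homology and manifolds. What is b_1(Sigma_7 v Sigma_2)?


For a wedge: H_1(A v B) = H_1(A) + H_1(B).
b_1(Sigma_7) = 14, b_1(Sigma_2) = 4.
b_1 = 14 + 4 = 18

18


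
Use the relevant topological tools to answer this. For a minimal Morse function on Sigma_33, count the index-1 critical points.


A perfect Morse function has m_k = b_k.
For Sigma_33: b_0=1, b_1=2g=66, b_2=1.
Saddles m_1 = 2g = 66

66


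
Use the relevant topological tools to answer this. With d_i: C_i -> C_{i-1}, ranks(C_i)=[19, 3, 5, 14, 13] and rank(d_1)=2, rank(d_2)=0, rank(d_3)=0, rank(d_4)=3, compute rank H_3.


rank H_k = rank(ker d_k) - rank(im d_{k+1}).
rank(ker d_3) = rank(C_3) - rank(d_3) = 14 - 0 = 14.
rank(im d_{3+1}) = 3.
rank H_3 = 14 - 3 = 11

11


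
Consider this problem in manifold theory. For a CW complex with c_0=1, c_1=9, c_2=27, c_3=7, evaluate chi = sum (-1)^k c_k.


chi = sum_k (-1)^k c_k.
= (-1)^0*1 + (-1)^1*9 + (-1)^2*27 + (-1)^3*7
= (1) + (-9) + (27) + (-7)
= 12

12


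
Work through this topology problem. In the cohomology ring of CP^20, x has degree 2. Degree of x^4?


|x| = 2 in H^*(CP^n).
|x^4| = 4 * |x| = 4 * 2 = 8

8


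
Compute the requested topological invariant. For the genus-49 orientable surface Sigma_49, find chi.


For a closed orientable surface of genus g: chi = 2 - 2g.
Here g = 49.
chi = 2 - 2*49 = 2 - 98 = -96

-96


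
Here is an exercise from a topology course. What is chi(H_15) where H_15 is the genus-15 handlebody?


A genus-g handlebody deformation retracts to a wedge of g circles.
chi(vee_g S^1) = 1 - g.
chi(H_15) = 1 - 15 = -14

-14


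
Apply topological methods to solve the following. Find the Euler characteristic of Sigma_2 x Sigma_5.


chi(Sigma_2) = 2 - 2*2 = -2
chi(Sigma_5) = 2 - 2*5 = -8
chi(product) = (-2) * (-8) = 16

16


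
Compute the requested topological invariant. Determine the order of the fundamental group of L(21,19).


pi_1(L(p,q)) = Z/pZ for any q coprime to p.
|pi_1(L(21,19))| = 21

21


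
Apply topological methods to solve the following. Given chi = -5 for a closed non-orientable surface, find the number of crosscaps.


chi = 2 - k for closed non-orientable surfaces with k crosscaps.
-5 = 2 - k
k = 2 - (-5) = 7

7


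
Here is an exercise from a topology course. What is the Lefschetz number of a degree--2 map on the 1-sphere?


On S^1: L(f) = tr(f_0*) + (-1)^1 tr(f_1*) = 1 + (-1)^1 * deg(f).
L(f) = 1 + (-1)^1 * -2 = 1 + 2 = 3

3


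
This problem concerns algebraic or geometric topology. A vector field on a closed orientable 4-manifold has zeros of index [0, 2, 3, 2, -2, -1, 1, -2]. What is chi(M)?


Poincare-Hopf: chi(M) = sum of indices of zeros.
chi = (0) + (2) + (3) + (2) + (-2) + (-1) + (1) + (-2) = 3

3


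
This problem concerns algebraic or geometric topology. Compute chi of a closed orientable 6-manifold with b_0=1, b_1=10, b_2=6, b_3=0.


By Poincare duality b_k = b_{6-k}, so full Betti numbers: b_0=1, b_1=10, b_2=6, b_3=0, b_4=6, b_5=10, b_6=1.
chi = sum (-1)^k b_k = -6

-6


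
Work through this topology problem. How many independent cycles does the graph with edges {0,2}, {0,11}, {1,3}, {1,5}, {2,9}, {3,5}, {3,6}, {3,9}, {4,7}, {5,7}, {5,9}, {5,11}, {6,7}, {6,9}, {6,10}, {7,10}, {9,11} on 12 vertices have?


b_1 = E - V + (number of components).
E = 17, V = 12, components = 2.
b_1 = 17 - 12 + 2 = 7

7


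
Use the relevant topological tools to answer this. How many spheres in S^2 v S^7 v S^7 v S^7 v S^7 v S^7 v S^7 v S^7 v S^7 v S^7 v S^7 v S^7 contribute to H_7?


For a wedge of spheres, H_k (k>0) is free on one generator per sphere of dimension k.
Spheres of dimension 7: count = 11.
b_7 = 11

11


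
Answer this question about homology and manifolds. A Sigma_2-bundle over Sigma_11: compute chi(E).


For a fiber bundle F -> E -> B (with CW structure): chi(E) = chi(B) * chi(F).
chi(Sigma_11) = -20, chi(Sigma_2) = -2.
chi(E) = (-20) * (-2) = 40

40


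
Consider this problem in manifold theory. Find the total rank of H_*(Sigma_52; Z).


For Sigma_52: b_0 = 1, b_1 = 2g = 104, b_2 = 1.
Total = 1 + 104 + 1 = 106

106


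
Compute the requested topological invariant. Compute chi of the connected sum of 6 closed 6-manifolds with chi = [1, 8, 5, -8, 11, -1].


For n-manifolds: chi(A#B) = chi(A) + chi(B) - chi(S^6).
chi(S^6) = 1 + (-1)^6 = 2.
chi(#) = (sum chi_i) - (6-1)*chi(S^6) = 16 - 5*2 = 6

6


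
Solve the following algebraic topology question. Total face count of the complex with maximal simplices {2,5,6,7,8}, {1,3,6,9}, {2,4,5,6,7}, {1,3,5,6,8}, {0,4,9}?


Each maximal simplex on m vertices has 2^m - 1 nonempty faces.
Take the union (dedupe shared faces).
Total distinct faces = 84

84


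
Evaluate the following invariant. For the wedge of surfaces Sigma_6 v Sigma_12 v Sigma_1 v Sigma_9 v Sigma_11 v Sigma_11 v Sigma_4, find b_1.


For a wedge X v Y: reduced H_k(X v Y) = H_k(X) + H_k(Y).
Each Sigma_g contributes b_1 = 2g.
b_1 = 12 + 24 + 2 + 18 + 22 + 22 + 8 = 108

108


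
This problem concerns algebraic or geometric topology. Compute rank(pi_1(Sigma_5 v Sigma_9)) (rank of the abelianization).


For a wedge: H_1(A v B) = H_1(A) + H_1(B).
b_1(Sigma_5) = 10, b_1(Sigma_9) = 18.
b_1 = 10 + 18 = 28

28


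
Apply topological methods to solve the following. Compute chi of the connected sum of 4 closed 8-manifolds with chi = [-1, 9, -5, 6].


For n-manifolds: chi(A#B) = chi(A) + chi(B) - chi(S^8).
chi(S^8) = 1 + (-1)^8 = 2.
chi(#) = (sum chi_i) - (4-1)*chi(S^8) = 9 - 3*2 = 3

3


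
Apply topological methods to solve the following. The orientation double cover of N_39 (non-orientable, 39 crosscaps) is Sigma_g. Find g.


chi(N_39) = 2 - 39 = -37.
Double cover: chi(Sigma_g) = 2 * chi(N_39) = 2*(-37) = -74.
2 - 2g = -74, so g = (2 - (-74))/2 = 76/2 = 38

38


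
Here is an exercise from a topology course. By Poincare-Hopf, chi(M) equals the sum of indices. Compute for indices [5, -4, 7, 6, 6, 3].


Poincare-Hopf: chi(M) = sum of indices of zeros.
chi = (5) + (-4) + (7) + (6) + (6) + (3) = 23

23


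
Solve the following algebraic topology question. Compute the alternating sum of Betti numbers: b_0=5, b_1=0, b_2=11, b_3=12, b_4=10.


chi = sum_k (-1)^k b_k.
= (5) + (0) + (11) + (-12) + (10)
= 14

14


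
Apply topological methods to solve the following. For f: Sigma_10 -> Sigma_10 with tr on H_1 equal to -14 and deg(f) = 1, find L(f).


L(f) = tr(f_0*) - tr(f_1*) + tr(f_2*).
= 1 - (-14) + (1)
= 16

16


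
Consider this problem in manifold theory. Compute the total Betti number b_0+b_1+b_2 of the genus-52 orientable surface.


For Sigma_52: b_0 = 1, b_1 = 2g = 104, b_2 = 1.
Total = 1 + 104 + 1 = 106

106


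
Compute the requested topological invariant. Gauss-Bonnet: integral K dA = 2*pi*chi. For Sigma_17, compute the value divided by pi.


Gauss-Bonnet: integral K dA = 2*pi*chi(M).
chi(Sigma_17) = 2 - 2*17 = -32.
(integral K dA)/pi = 2*chi = 2*(-32) = -64

-64


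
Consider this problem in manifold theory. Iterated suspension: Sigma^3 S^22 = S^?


Each suspension raises dimension by 1: Sigma S^n = S^{n+1}.
Sigma^3 S^22 = S^{22+3} = S^25

25


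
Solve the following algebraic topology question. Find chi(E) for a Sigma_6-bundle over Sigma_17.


For a fiber bundle F -> E -> B (with CW structure): chi(E) = chi(B) * chi(F).
chi(Sigma_17) = -32, chi(Sigma_6) = -10.
chi(E) = (-32) * (-10) = 320

320


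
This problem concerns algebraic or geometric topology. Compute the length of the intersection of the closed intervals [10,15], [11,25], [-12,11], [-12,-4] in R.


Intersection = [max(a_i), min(b_i)] = [11, -4].
Since 11 > -4, the intersection is empty.
Length = 0

0


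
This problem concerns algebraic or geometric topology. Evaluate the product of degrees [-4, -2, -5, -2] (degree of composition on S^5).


Degree is multiplicative: deg(composition) = product of degrees.
= (-4) * (-2) * (-5) * (-2) = 80

80


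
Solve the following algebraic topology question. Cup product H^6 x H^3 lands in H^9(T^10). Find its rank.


Cup product: H^p x H^q -> H^{p+q}; here p+q = 6+3 = 9.
rank H^k(T^n) = C(n,k).
C(10,9) = 10

10


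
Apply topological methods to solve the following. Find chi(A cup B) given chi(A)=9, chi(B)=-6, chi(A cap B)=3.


chi(A cup B) = chi(A) + chi(B) - chi(A cap B)
= 9 + (-6) - (3)
= 0

0


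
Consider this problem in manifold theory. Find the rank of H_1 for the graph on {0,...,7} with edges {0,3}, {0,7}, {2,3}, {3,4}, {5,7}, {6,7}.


b_1 = E - V + (number of components).
E = 6, V = 8, components = 2.
b_1 = 6 - 8 + 2 = 0

0


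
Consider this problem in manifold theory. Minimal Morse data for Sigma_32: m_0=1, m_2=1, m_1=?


A perfect Morse function has m_k = b_k.
For Sigma_32: b_0=1, b_1=2g=64, b_2=1.
Saddles m_1 = 2g = 64

64


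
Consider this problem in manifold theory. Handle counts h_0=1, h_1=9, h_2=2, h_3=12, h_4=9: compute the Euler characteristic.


Handles of index k contribute (-1)^k to chi (same as CW cells).
chi = (1) + (-9) + (2) + (-12) + (9) = -9

-9


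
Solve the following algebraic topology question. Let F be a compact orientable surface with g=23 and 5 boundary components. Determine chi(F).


For a compact orientable surface with genus g and b boundary components: chi = 2 - 2g - b.
chi = 2 - 2*23 - 5 = 2 - 46 - 5 = -49

-49


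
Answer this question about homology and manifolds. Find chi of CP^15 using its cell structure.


CP^15 has one cell in each even dimension 0, 2, ..., 2*15 (15+1 cells total).
All cells are even-dimensional, so chi = number of cells.
chi = 15 + 1 = 16

16


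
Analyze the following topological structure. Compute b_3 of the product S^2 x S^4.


Each S^d has Poincare polynomial 1 + t^d.
The product S^2 x S^4 has Poincare polynomial prod(1+t^d_i).
Expanding: b_0=1, b_2=1, b_4=1, b_6=1.
b_3 = 0

0


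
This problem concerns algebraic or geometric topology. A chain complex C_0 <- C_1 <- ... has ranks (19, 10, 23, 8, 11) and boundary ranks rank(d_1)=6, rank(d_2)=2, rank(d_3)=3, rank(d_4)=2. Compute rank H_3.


rank H_k = rank(ker d_k) - rank(im d_{k+1}).
rank(ker d_3) = rank(C_3) - rank(d_3) = 8 - 3 = 5.
rank(im d_{3+1}) = 2.
rank H_3 = 5 - 2 = 3

3


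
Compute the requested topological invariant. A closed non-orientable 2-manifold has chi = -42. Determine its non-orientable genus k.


chi = 2 - k for closed non-orientable surfaces with k crosscaps.
-42 = 2 - k
k = 2 - (-42) = 44

44


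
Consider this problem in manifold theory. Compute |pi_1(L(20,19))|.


pi_1(L(p,q)) = Z/pZ for any q coprime to p.
|pi_1(L(20,19))| = 20

20
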